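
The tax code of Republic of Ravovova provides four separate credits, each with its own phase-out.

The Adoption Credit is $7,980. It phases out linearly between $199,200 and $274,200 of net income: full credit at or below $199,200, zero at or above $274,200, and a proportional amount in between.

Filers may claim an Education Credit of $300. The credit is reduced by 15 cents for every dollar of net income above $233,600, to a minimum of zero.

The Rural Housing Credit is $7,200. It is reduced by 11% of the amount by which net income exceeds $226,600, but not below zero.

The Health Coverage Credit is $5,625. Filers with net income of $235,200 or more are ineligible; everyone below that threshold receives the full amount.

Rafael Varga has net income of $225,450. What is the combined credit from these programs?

Adoption Credit: $225,450 is $26,250 into a $75,000 phase-out range, leaving 48,750/75,000 of the credit: $7,980 × 48,750/75,000 = $5,187.
Education Credit: $225,450 is at or below the $233,600 threshold, so the full $300 applies.
Rural Housing Credit: $225,450 is at or below the $226,600 threshold, so the full $7,200 applies.
Health Coverage Credit: $225,450 is below the $235,200 cutoff, so the full $5,625 applies.
Total: $5,187 + $300 + $7,200 + $5,625 = $18,312.

$18,312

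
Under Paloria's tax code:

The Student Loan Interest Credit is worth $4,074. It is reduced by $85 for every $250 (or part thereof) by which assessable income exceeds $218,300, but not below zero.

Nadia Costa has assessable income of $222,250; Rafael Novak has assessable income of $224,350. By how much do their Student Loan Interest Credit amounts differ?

$765

Nadia ($222,250): Student Loan Interest Credit: income exceeds $218,300 by $3,950, which is 16 full-or-partial $250 increments; reduction = 16 × $85 = $1,360, leaving $2,714.
Rafael ($224,350): Student Loan Interest Credit: income exceeds $218,300 by $6,050, which is 25 full-or-partial $250 increments; reduction = 25 × $85 = $2,125, leaving $1,949.
Difference: |$2,714 − $1,949| = $765.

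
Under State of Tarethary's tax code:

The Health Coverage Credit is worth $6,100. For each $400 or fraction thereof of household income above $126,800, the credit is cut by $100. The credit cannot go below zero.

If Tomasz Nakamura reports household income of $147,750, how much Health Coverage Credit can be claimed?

$800

Health Coverage Credit: income exceeds $126,800 by $20,950, which is 53 full-or-partial $400 increments; reduction = 53 × $100 = $5,300, leaving $800.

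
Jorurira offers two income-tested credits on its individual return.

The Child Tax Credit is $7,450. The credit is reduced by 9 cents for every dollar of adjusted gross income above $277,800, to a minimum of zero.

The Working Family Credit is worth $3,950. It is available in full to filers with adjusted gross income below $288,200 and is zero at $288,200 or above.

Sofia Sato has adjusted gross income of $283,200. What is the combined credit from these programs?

$10,914

Child Tax Credit: 9% of the $5,400 excess over $277,800 is $486; credit = $7,450 − $486 = $6,964.
Working Family Credit: $283,200 is below the $288,200 cutoff, so the full $3,950 applies.
Total: $6,964 + $3,950 = $10,914.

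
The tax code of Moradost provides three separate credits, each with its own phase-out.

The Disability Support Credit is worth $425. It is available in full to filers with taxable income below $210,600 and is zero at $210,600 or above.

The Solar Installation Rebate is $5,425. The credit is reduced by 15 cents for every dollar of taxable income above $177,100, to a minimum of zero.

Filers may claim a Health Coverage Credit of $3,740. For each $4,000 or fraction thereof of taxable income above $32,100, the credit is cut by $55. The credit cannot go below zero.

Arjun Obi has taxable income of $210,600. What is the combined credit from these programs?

Disability Support Credit: $210,600 meets or exceeds the $210,600 cutoff, so the credit is $0.
Solar Installation Rebate: 15% of the $33,500 excess over $177,100 is $5,025; credit = $5,425 − $5,025 = $400.
Health Coverage Credit: income exceeds $32,100 by $178,500, which is 45 full-or-partial $4,000 increments; reduction = 45 × $55 = $2,475, leaving $1,265.
Total: $0 + $400 + $1,265 = $1,665.

$1,665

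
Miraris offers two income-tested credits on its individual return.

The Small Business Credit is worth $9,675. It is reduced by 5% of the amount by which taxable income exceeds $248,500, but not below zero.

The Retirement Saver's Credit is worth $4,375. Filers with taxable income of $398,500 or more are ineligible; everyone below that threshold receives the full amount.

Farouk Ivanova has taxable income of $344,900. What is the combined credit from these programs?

$9,230

Small Business Credit: 5% of the $96,400 excess over $248,500 is $4,820; credit = $9,675 − $4,820 = $4,855.
Retirement Saver's Credit: $344,900 is below the $398,500 cutoff, so the full $4,375 applies.
Total: $4,855 + $4,375 = $9,230.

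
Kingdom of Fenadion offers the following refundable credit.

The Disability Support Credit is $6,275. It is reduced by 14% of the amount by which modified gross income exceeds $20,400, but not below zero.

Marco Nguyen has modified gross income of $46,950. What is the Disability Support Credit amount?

$2,558

Disability Support Credit: 14% of the $26,550 excess over $20,400 is $3,717; credit = $6,275 − $3,717 = $2,558.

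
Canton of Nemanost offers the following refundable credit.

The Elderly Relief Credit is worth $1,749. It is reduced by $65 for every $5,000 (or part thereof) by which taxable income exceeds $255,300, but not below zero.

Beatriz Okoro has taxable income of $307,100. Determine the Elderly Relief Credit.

Elderly Relief Credit: income exceeds $255,300 by $51,800, which is 11 full-or-partial $5,000 increments; reduction = 11 × $65 = $715, leaving $1,034.

$1,034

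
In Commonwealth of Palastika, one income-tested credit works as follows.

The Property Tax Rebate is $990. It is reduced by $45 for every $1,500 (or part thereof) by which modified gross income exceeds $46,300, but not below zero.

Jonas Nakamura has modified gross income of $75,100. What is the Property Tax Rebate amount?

Property Tax Rebate: income exceeds $46,300 by $28,800, which is 20 full-or-partial $1,500 increments; reduction = 20 × $45 = $900, leaving $90.

$90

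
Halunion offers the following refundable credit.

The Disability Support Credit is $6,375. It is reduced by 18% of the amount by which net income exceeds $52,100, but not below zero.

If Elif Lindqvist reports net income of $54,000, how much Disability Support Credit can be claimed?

Disability Support Credit: 18% of the $1,900 excess over $52,100 is $342; credit = $6,375 − $342 = $6,033.

$6,033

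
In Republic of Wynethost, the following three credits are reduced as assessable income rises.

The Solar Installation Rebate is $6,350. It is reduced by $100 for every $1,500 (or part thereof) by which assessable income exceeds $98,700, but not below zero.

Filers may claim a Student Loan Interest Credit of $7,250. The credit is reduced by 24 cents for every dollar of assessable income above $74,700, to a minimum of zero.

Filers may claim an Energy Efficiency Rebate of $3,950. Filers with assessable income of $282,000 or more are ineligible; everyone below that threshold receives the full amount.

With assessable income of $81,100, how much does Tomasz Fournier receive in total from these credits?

Solar Installation Rebate: $81,100 is at or below the $98,700 threshold, so the full $6,350 applies.
Student Loan Interest Credit: 24% of the $6,400 excess over $74,700 is $1,536; credit = $7,250 − $1,536 = $5,714.
Energy Efficiency Rebate: $81,100 is below the $282,000 cutoff, so the full $3,950 applies.
Total: $6,350 + $5,714 + $3,950 = $16,014.

$16,014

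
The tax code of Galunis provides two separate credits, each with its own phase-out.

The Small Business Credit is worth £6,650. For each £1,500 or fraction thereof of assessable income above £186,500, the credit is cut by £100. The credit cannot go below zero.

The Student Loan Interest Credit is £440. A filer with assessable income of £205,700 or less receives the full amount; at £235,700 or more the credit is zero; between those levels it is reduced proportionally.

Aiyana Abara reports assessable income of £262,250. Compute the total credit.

Small Business Credit: income exceeds £186,500 by £75,750, which is 51 full-or-partial £1,500 increments; reduction = 51 × £100 = £5,100, leaving £1,550.
Student Loan Interest Credit: £262,250 is at or above £235,700, so the credit is £0.
Total: £1,550 + £0 = £1,550.

£1,550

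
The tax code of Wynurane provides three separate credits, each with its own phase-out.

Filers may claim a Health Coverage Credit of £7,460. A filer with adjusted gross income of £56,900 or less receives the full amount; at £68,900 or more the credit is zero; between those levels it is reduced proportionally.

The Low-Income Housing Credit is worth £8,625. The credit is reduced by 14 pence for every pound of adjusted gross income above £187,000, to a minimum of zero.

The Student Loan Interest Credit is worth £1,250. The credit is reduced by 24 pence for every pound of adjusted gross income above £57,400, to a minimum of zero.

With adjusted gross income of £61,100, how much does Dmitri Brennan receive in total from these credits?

£13,836

Health Coverage Credit: £61,100 is £4,200 into a £12,000 phase-out range, leaving 7,800/12,000 of the credit: £7,460 × 7,800/12,000 = £4,849.
Low-Income Housing Credit: £61,100 is at or below the £187,000 threshold, so the full £8,625 applies.
Student Loan Interest Credit: 24% of the £3,700 excess over £57,400 is £888; credit = £1,250 − £888 = £362.
Total: £4,849 + £8,625 + £362 = £13,836.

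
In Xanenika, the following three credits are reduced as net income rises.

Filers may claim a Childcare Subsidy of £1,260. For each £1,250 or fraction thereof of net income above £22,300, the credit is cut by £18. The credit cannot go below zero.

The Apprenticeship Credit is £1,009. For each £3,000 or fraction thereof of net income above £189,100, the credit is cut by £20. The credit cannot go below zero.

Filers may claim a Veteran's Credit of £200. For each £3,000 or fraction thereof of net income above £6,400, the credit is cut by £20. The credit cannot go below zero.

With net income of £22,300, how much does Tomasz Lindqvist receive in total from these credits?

Childcare Subsidy: £22,300 is at or below the £22,300 threshold, so the full £1,260 applies.
Apprenticeship Credit: £22,300 is at or below the £189,100 threshold, so the full £1,009 applies.
Veteran's Credit: income exceeds £6,400 by £15,900, which is 6 full-or-partial £3,000 increments; reduction = 6 × £20 = £120, leaving £80.
Total: £1,260 + £1,009 + £80 = £2,349.

£2,349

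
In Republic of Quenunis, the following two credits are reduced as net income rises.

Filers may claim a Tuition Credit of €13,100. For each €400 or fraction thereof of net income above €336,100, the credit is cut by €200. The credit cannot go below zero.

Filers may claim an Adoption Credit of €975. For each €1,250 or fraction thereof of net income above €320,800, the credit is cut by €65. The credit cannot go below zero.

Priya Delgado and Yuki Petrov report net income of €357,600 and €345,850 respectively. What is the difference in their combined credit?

€5,800

Priya (€357,600): Tuition Credit: income exceeds €336,100 by €21,500, which is 54 full-or-partial €400 increments; reduction = 54 × €200 = €10,800, leaving €2,300. Adoption Credit: income exceeds €320,800 by €36,800 → 30 increments × €65 = €1,950 ≥ base, so the credit is €0. total €2,300 + €0 = €2,300
Yuki (€345,850): Tuition Credit: income exceeds €336,100 by €9,750, which is 25 full-or-partial €400 increments; reduction = 25 × €200 = €5,000, leaving €8,100. Adoption Credit: income exceeds €320,800 by €25,050 → 21 increments × €65 = €1,365 ≥ base, so the credit is €0. total €8,100 + €0 = €8,100
Difference: |€2,300 − €8,100| = €5,800.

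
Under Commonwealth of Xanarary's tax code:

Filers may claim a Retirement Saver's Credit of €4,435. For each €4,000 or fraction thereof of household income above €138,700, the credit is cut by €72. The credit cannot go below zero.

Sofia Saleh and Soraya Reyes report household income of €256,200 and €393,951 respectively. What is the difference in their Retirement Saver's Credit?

Sofia (€256,200): Retirement Saver's Credit: income exceeds €138,700 by €117,500, which is 30 full-or-partial €4,000 increments; reduction = 30 × €72 = €2,160, leaving €2,275.
Soraya (€393,951): Retirement Saver's Credit: income exceeds €138,700 by €255,251 → 64 increments × €72 = €4,608 ≥ base, so the credit is €0.
Difference: |€2,275 − €0| = €2,275.

€2,275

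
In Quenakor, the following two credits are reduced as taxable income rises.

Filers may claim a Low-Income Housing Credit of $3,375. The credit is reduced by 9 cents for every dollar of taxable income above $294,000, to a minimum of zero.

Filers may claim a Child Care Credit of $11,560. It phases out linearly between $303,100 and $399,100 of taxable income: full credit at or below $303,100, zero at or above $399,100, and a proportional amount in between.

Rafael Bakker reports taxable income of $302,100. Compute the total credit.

Low-Income Housing Credit: 9% of the $8,100 excess over $294,000 is $729; credit = $3,375 − $729 = $2,646.
Child Care Credit: $302,100 is at or below the $303,100 threshold, so the full $11,560 applies.
Total: $2,646 + $11,560 = $14,206.

$14,206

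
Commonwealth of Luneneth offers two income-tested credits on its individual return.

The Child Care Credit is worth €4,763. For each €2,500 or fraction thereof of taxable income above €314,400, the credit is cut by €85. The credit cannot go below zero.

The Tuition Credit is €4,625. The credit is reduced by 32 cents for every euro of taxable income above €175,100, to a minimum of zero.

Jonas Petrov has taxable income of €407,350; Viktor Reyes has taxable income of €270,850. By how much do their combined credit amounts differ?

€3,230

Jonas (€407,350): Child Care Credit: income exceeds €314,400 by €92,950, which is 38 full-or-partial €2,500 increments; reduction = 38 × €85 = €3,230, leaving €1,533. Tuition Credit: 32% of the €232,250 excess over €175,100 is €74,320 ≥ base, so the credit is €0. total €1,533 + €0 = €1,533
Viktor (€270,850): Child Care Credit: €270,850 is at or below the €314,400 threshold, so the full €4,763 applies. Tuition Credit: 32% of the €95,750 excess over €175,100 is €30,640 ≥ base, so the credit is €0. total €4,763 + €0 = €4,763
Difference: |€1,533 − €4,763| = €3,230.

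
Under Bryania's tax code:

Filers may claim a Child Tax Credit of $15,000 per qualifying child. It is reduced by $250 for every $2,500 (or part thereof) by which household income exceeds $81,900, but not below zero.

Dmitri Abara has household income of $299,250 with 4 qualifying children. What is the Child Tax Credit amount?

Child Tax Credit: base = 4 × $15,000 = $60,000. income exceeds $81,900 by $217,350, which is 87 full-or-partial $2,500 increments; reduction = 87 × $250 = $21,750, leaving $38,250.

$38,250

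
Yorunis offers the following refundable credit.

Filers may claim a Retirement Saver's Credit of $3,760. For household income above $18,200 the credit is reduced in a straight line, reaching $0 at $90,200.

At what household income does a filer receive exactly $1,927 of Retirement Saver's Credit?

$53,300

$1,927 is 1,927/3,760 of the full $3,760, so 1,833/3,760 of the $72,000 range has been used: income = $18,200 + $72,000 × 1,833/3,760 = $53,300.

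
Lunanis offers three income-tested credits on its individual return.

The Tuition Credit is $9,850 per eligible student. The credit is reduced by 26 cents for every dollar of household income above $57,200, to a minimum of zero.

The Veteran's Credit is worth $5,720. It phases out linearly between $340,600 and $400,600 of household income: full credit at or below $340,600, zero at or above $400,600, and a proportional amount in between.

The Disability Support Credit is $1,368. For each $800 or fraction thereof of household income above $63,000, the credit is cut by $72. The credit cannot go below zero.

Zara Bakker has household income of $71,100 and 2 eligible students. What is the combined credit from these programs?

Tuition Credit: base = 2 × $9,850 = $19,700. 26% of the $13,900 excess over $57,200 is $3,614; credit = $19,700 − $3,614 = $16,086.
Veteran's Credit: $71,100 is at or below the $340,600 threshold, so the full $5,720 applies.
Disability Support Credit: income exceeds $63,000 by $8,100, which is 11 full-or-partial $800 increments; reduction = 11 × $72 = $792, leaving $576.
Total: $16,086 + $5,720 + $576 = $22,382.

$22,382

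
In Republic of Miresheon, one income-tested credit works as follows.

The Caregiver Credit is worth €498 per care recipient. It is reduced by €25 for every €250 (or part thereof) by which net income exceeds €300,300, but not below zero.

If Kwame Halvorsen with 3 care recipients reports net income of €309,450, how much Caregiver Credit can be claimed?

€569

Caregiver Credit: base = 3 × €498 = €1,494. income exceeds €300,300 by €9,150, which is 37 full-or-partial €250 increments; reduction = 37 × €25 = €925, leaving €569.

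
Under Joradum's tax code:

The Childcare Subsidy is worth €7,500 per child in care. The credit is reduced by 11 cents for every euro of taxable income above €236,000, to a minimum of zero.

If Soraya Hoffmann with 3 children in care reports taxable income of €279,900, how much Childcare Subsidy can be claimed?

€17,671

Childcare Subsidy: base = 3 × €7,500 = €22,500. 11% of the €43,900 excess over €236,000 is €4,829; credit = €22,500 − €4,829 = €17,671.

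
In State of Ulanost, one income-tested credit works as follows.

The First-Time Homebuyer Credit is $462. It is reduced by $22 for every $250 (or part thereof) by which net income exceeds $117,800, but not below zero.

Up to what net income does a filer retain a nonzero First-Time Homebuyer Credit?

After 20 increments the reduction is 20 × $22 = $440, leaving $22; one more increment wipes it out. Increment 20 ends at excess 20 × $250 = $5,000, so the highest qualifying income is $117,800 + $5,000 = $122,800.

$122,800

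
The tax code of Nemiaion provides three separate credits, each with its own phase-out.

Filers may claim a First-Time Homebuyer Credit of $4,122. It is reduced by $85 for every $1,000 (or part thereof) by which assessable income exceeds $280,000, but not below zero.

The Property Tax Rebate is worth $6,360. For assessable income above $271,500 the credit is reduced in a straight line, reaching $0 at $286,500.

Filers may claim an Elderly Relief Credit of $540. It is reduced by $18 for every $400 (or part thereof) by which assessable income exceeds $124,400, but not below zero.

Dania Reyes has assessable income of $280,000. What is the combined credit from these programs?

$6,878

First-Time Homebuyer Credit: $280,000 is at or below the $280,000 threshold, so the full $4,122 applies.
Property Tax Rebate: $280,000 is $8,500 into a $15,000 phase-out range, leaving 6,500/15,000 of the credit: $6,360 × 6,500/15,000 = $2,756.
Elderly Relief Credit: income exceeds $124,400 by $155,600 → 389 increments × $18 = $7,002 ≥ base, so the credit is $0.
Total: $4,122 + $2,756 + $0 = $6,878.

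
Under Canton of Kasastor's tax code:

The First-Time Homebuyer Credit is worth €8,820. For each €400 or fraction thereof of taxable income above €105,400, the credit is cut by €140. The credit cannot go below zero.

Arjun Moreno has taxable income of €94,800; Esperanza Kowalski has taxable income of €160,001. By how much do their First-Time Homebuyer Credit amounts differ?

€8,820

Arjun (€94,800): First-Time Homebuyer Credit: €94,800 is at or below the €105,400 threshold, so the full €8,820 applies.
Esperanza (€160,001): First-Time Homebuyer Credit: income exceeds €105,400 by €54,601 → 137 increments × €140 = €19,180 ≥ base, so the credit is €0.
Difference: |€8,820 − €0| = €8,820.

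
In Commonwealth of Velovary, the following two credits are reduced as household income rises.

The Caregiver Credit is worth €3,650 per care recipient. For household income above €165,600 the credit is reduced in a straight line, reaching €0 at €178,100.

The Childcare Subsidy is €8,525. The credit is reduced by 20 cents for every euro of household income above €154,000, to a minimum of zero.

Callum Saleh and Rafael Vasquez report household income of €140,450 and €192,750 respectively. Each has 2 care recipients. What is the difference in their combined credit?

Callum (€140,450): Caregiver Credit: base = 2 × €3,650 = €7,300. €140,450 is at or below the €165,600 threshold, so the full €7,300 applies. Childcare Subsidy: €140,450 is at or below the €154,000 threshold, so the full €8,525 applies. total €7,300 + €8,525 = €15,825
Rafael (€192,750): Caregiver Credit: base = 2 × €3,650 = €7,300. €192,750 is at or above €178,100, so the credit is €0. Childcare Subsidy: 20% of the €38,750 excess over €154,000 is €7,750; credit = €8,525 − €7,750 = €775. total €0 + €775 = €775
Difference: |€15,825 − €775| = €15,050.

€15,050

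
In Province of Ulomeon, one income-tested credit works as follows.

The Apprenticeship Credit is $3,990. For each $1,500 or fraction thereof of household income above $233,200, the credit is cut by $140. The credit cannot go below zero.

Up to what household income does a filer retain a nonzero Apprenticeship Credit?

$275,200

After 28 increments the reduction is 28 × $140 = $3,920, leaving $70; one more increment wipes it out. Increment 28 ends at excess 28 × $1,500 = $42,000, so the highest qualifying income is $233,200 + $42,000 = $275,200.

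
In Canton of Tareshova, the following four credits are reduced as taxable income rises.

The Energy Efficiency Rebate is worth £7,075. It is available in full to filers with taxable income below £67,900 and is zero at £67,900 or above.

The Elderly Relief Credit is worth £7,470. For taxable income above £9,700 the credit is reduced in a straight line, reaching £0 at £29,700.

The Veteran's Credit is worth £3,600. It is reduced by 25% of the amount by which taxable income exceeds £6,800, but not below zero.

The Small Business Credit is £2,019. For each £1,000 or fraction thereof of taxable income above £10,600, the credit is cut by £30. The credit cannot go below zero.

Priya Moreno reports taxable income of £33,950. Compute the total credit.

Energy Efficiency Rebate: £33,950 is below the £67,900 cutoff, so the full £7,075 applies.
Elderly Relief Credit: £33,950 is at or above £29,700, so the credit is £0.
Veteran's Credit: 25% of the £27,150 excess over £6,800 is £6,787.50 ≥ base, so the credit is £0.
Small Business Credit: income exceeds £10,600 by £23,350, which is 24 full-or-partial £1,000 increments; reduction = 24 × £30 = £720, leaving £1,299.
Total: £7,075 + £0 + £0 + £1,299 = £8,374.

£8,374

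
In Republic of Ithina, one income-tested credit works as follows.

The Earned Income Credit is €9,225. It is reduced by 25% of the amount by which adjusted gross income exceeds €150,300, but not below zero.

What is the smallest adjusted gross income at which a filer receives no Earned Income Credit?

The credit falls by 25% of each euro above €150,300, so it reaches zero when the excess is €9,225 / 25% = €36,900: income = €150,300 + €36,900 = €187,200.

€187,200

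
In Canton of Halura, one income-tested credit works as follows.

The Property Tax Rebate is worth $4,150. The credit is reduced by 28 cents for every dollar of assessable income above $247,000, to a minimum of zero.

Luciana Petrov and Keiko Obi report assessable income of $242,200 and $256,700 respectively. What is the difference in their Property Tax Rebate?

Luciana ($242,200): Property Tax Rebate: $242,200 is at or below the $247,000 threshold, so the full $4,150 applies.
Keiko ($256,700): Property Tax Rebate: 28% of the $9,700 excess over $247,000 is $2,716; credit = $4,150 − $2,716 = $1,434.
Difference: |$4,150 − $1,434| = $2,716.

$2,716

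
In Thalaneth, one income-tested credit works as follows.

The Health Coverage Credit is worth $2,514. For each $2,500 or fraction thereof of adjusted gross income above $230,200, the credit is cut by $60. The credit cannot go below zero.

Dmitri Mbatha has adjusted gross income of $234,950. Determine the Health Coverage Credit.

Health Coverage Credit: income exceeds $230,200 by $4,750, which is 2 full-or-partial $2,500 increments; reduction = 2 × $60 = $120, leaving $2,394.

$2,394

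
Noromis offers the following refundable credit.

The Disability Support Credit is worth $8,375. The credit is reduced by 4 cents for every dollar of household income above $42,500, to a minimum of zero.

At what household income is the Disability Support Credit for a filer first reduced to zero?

$251,875

The credit falls by 4% of each dollar above $42,500, so it reaches zero when the excess is $8,375 / 4% = $209,375: income = $42,500 + $209,375 = $251,875.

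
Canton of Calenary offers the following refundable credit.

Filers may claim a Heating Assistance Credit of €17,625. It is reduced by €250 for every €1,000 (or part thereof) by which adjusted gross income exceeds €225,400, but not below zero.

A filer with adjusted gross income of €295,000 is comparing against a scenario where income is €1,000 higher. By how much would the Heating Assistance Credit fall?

At €295,000 — income exceeds €225,400 by €69,600, which is 70 full-or-partial €1,000 increments; reduction = 70 × €250 = €17,500, leaving €125.
At €296,000 — income exceeds €225,400 by €70,600 → 71 increments × €250 = €17,750 ≥ base, so the credit is €0.
Lost: €125 − €0 = €125.

€125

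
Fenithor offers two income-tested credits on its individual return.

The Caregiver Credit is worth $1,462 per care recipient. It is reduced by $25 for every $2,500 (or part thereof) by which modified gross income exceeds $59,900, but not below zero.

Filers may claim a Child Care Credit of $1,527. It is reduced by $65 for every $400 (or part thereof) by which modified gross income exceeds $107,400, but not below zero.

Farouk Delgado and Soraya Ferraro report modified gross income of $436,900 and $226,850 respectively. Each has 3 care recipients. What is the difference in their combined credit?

Farouk ($436,900): Caregiver Credit: base = 3 × $1,462 = $4,386. income exceeds $59,900 by $377,000, which is 151 full-or-partial $2,500 increments; reduction = 151 × $25 = $3,775, leaving $611. Child Care Credit: income exceeds $107,400 by $329,500 → 824 increments × $65 = $53,560 ≥ base, so the credit is $0. total $611 + $0 = $611
Soraya ($226,850): Caregiver Credit: base = 3 × $1,462 = $4,386. income exceeds $59,900 by $166,950, which is 67 full-or-partial $2,500 increments; reduction = 67 × $25 = $1,675, leaving $2,711. Child Care Credit: income exceeds $107,400 by $119,450 → 299 increments × $65 = $19,435 ≥ base, so the credit is $0. total $2,711 + $0 = $2,711
Difference: |$611 − $2,711| = $2,100.

$2,100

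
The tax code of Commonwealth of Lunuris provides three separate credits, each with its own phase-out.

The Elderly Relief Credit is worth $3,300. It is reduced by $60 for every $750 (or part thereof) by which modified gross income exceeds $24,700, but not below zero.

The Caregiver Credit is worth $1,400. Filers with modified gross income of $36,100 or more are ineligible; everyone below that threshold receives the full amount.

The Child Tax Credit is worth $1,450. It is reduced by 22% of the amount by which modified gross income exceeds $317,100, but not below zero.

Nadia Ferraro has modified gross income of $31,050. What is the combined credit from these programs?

$5,610

Elderly Relief Credit: income exceeds $24,700 by $6,350, which is 9 full-or-partial $750 increments; reduction = 9 × $60 = $540, leaving $2,760.
Caregiver Credit: $31,050 is below the $36,100 cutoff, so the full $1,400 applies.
Child Tax Credit: $31,050 is at or below the $317,100 threshold, so the full $1,450 applies.
Total: $2,760 + $1,400 + $1,450 = $5,610.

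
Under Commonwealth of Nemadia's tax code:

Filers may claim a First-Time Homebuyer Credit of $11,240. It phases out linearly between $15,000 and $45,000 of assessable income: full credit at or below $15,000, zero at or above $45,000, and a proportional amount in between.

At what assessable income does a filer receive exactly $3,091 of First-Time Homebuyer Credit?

$36,750

$3,091 is 3,091/11,240 of the full $11,240, so 8,149/11,240 of the $30,000 range has been used: income = $15,000 + $30,000 × 8,149/11,240 = $36,750.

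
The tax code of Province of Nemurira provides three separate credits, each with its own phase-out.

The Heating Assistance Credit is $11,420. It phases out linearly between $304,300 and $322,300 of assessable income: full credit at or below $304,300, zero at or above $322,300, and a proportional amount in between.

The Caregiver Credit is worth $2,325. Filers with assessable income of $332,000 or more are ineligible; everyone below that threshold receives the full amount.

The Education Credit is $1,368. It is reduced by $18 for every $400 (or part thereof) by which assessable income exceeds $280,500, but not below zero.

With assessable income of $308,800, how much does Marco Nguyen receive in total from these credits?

Heating Assistance Credit: $308,800 is $4,500 into a $18,000 phase-out range, leaving 13,500/18,000 of the credit: $11,420 × 13,500/18,000 = $8,565.
Caregiver Credit: $308,800 is below the $332,000 cutoff, so the full $2,325 applies.
Education Credit: income exceeds $280,500 by $28,300, which is 71 full-or-partial $400 increments; reduction = 71 × $18 = $1,278, leaving $90.
Total: $8,565 + $2,325 + $90 = $10,980.

$10,980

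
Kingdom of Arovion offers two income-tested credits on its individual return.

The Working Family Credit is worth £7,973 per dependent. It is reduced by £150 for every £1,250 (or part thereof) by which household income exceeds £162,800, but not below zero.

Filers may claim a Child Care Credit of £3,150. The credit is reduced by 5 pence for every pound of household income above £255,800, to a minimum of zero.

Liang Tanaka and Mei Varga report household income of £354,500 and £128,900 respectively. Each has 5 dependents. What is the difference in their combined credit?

£26,250

Liang (£354,500): Working Family Credit: base = 5 × £7,973 = £39,865. income exceeds £162,800 by £191,700, which is 154 full-or-partial £1,250 increments; reduction = 154 × £150 = £23,100, leaving £16,765. Child Care Credit: 5% of the £98,700 excess over £255,800 is £4,935 ≥ base, so the credit is £0. total £16,765 + £0 = £16,765
Mei (£128,900): Working Family Credit: base = 5 × £7,973 = £39,865. £128,900 is at or below the £162,800 threshold, so the full £39,865 applies. Child Care Credit: £128,900 is at or below the £255,800 threshold, so the full £3,150 applies. total £39,865 + £3,150 = £43,015
Difference: |£16,765 − £43,015| = £26,250.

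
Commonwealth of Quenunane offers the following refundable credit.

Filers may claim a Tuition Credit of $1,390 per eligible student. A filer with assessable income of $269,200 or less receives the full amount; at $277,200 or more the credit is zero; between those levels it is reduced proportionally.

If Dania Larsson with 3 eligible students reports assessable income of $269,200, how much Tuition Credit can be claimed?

Tuition Credit: base = 3 × $1,390 = $4,170. $269,200 is at or below the $269,200 threshold, so the full $4,170 applies.

$4,170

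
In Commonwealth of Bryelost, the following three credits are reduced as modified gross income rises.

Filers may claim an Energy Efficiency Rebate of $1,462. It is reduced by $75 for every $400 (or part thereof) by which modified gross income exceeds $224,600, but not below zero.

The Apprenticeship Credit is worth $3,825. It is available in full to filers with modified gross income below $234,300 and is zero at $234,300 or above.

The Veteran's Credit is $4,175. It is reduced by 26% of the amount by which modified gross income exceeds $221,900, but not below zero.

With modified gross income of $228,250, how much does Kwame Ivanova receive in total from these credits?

$7,061

Energy Efficiency Rebate: income exceeds $224,600 by $3,650, which is 10 full-or-partial $400 increments; reduction = 10 × $75 = $750, leaving $712.
Apprenticeship Credit: $228,250 is below the $234,300 cutoff, so the full $3,825 applies.
Veteran's Credit: 26% of the $6,350 excess over $221,900 is $1,651; credit = $4,175 − $1,651 = $2,524.
Total: $712 + $3,825 + $2,524 = $7,061.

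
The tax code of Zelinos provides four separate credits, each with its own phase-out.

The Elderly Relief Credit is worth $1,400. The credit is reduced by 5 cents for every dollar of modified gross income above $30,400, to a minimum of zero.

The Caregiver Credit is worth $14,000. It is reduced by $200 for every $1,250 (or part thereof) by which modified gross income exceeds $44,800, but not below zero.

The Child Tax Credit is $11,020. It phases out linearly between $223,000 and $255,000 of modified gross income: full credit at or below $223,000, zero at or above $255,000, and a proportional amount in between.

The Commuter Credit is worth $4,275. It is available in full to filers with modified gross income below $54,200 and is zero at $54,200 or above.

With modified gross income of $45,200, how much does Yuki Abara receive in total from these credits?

$29,755

Elderly Relief Credit: 5% of the $14,800 excess over $30,400 is $740; credit = $1,400 − $740 = $660.
Caregiver Credit: income exceeds $44,800 by $400, which is 1 full-or-partial $1,250 increment; reduction = 1 × $200 = $200, leaving $13,800.
Child Tax Credit: $45,200 is at or below the $223,000 threshold, so the full $11,020 applies.
Commuter Credit: $45,200 is below the $54,200 cutoff, so the full $4,275 applies.
Total: $660 + $13,800 + $11,020 + $4,275 = $29,755.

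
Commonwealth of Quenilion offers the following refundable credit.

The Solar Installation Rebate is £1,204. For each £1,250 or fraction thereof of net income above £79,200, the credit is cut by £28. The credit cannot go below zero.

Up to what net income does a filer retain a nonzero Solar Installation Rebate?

£131,700

After 42 increments the reduction is 42 × £28 = £1,176, leaving £28; one more increment wipes it out. Increment 42 ends at excess 42 × £1,250 = £52,500, so the highest qualifying income is £79,200 + £52,500 = £131,700.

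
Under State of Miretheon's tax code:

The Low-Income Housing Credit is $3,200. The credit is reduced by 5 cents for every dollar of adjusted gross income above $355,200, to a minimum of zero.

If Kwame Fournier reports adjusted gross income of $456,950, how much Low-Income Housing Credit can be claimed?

$0

Low-Income Housing Credit: 5% of the $101,750 excess over $355,200 is $5,087.50 ≥ base, so the credit is $0.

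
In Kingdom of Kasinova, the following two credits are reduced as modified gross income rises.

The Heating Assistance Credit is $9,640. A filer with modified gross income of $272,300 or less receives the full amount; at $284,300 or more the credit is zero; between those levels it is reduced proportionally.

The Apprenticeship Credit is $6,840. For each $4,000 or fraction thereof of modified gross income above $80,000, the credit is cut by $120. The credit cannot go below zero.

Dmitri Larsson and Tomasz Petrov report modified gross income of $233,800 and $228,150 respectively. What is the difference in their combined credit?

$120

Dmitri ($233,800): Heating Assistance Credit: $233,800 is at or below the $272,300 threshold, so the full $9,640 applies. Apprenticeship Credit: income exceeds $80,000 by $153,800, which is 39 full-or-partial $4,000 increments; reduction = 39 × $120 = $4,680, leaving $2,160. total $9,640 + $2,160 = $11,800
Tomasz ($228,150): Heating Assistance Credit: $228,150 is at or below the $272,300 threshold, so the full $9,640 applies. Apprenticeship Credit: income exceeds $80,000 by $148,150, which is 38 full-or-partial $4,000 increments; reduction = 38 × $120 = $4,560, leaving $2,280. total $9,640 + $2,280 = $11,920
Difference: |$11,800 − $11,920| = $120.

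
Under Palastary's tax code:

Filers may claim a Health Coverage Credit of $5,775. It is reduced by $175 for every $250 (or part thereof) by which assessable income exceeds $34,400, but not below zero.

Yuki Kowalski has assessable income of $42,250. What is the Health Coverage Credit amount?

$175

Health Coverage Credit: income exceeds $34,400 by $7,850, which is 32 full-or-partial $250 increments; reduction = 32 × $175 = $5,600, leaving $175.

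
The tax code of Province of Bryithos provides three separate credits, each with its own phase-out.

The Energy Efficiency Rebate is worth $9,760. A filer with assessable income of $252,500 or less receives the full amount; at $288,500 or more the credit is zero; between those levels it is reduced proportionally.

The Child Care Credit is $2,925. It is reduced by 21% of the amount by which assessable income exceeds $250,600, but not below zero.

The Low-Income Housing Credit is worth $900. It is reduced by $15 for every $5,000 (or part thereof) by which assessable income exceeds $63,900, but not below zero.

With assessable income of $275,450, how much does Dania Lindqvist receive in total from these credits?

$3,793

Energy Efficiency Rebate: $275,450 is $22,950 into a $36,000 phase-out range, leaving 13,050/36,000 of the credit: $9,760 × 13,050/36,000 = $3,538.
Child Care Credit: 21% of the $24,850 excess over $250,600 is $5,218.50 ≥ base, so the credit is $0.
Low-Income Housing Credit: income exceeds $63,900 by $211,550, which is 43 full-or-partial $5,000 increments; reduction = 43 × $15 = $645, leaving $255.
Total: $3,538 + $0 + $255 = $3,793.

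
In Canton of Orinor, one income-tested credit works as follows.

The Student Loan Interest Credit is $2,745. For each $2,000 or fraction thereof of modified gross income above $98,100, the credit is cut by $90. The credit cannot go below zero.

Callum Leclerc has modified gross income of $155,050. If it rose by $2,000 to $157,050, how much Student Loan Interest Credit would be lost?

$90

At $155,050 — income exceeds $98,100 by $56,950, which is 29 full-or-partial $2,000 increments; reduction = 29 × $90 = $2,610, leaving $135.
At $157,050 — income exceeds $98,100 by $58,950, which is 30 full-or-partial $2,000 increments; reduction = 30 × $90 = $2,700, leaving $45.
Lost: $135 − $45 = $90.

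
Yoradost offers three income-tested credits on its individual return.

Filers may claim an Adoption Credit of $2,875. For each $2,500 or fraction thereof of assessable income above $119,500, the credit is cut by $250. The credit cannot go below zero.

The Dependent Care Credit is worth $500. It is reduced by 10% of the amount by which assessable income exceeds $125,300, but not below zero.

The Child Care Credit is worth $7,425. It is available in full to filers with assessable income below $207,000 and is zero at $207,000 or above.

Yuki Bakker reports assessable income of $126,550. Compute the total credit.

$9,925

Adoption Credit: income exceeds $119,500 by $7,050, which is 3 full-or-partial $2,500 increments; reduction = 3 × $250 = $750, leaving $2,125.
Dependent Care Credit: 10% of the $1,250 excess over $125,300 is $125; credit = $500 − $125 = $375.
Child Care Credit: $126,550 is below the $207,000 cutoff, so the full $7,425 applies.
Total: $2,125 + $375 + $7,425 = $9,925.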